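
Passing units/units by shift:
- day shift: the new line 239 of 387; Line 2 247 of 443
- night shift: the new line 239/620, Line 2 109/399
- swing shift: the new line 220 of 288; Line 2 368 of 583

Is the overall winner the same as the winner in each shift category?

Day shift: the new line 239/387 = 61.8%, Line 2 247/443 = 55.8% → the new line
Night shift: the new line 239/620 = 38.5%, Line 2 109/399 = 27.3% → the new line
Swing shift: the new line 220/288 = 76.4%, Line 2 368/583 = 63.1% → the new line
Overall: the new line 698/1295 = 53.9%, Line 2 724/1425 = 50.8% → the new line
The new line wins overall and in every shift group — no reversal.

Yes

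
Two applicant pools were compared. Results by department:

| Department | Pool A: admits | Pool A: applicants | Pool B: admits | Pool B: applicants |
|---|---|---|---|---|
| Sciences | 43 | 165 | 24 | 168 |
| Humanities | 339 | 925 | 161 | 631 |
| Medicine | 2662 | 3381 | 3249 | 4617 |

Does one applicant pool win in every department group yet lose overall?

No

Sciences: Pool A 43/165 = 26.1%, Pool B 24/168 = 14.3% → Pool A
Humanities: Pool A 339/925 = 36.6%, Pool B 161/631 = 25.5% → Pool A
Medicine: Pool A 2662/3381 = 78.7%, Pool B 3249/4617 = 70.4% → Pool A
Overall: Pool A 3044/4471 = 68.1%, Pool B 3434/5416 = 63.4% → Pool A
Pool A wins overall and in every department group — no reversal.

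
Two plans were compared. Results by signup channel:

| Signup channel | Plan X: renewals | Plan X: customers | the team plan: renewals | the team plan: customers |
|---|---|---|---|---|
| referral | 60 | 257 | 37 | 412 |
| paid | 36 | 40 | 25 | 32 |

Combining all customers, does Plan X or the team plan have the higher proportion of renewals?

Referral: Plan X 60/257 = 23.3%, the team plan 37/412 = 9.0% → Plan X
Paid: Plan X 36/40 = 90.0%, the team plan 25/32 = 78.1% → Plan X
Overall: Plan X 96/297 = 32.3%, the team plan 62/444 = 14.0% → Plan X

Plan X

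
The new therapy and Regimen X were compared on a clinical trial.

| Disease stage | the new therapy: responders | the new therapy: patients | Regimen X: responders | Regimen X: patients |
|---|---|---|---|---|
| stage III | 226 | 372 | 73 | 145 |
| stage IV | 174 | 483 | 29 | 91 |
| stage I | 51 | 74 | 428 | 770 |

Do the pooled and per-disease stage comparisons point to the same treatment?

Stage III: the new therapy 226/372 = 60.8%, Regimen X 73/145 = 50.3% → the new therapy
Stage IV: the new therapy 174/483 = 36.0%, Regimen X 29/91 = 31.9% → the new therapy
Stage I: the new therapy 51/74 = 68.9%, Regimen X 428/770 = 55.6% → the new therapy
Overall: the new therapy 451/929 = 48.5%, Regimen X 530/1006 = 52.7% → Regimen X
The new therapy wins each disease group but Regimen X wins overall — the comparison reverses. The new therapy's patients skew toward stage IV, which has a lower base rate.

No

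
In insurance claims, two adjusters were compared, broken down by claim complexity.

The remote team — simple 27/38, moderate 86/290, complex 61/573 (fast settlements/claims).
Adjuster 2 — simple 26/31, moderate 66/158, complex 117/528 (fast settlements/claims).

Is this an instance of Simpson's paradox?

No

Simple: the remote team 27/38 = 71.1%, Adjuster 2 26/31 = 83.9% → Adjuster 2
Moderate: the remote team 86/290 = 29.7%, Adjuster 2 66/158 = 41.8% → Adjuster 2
Complex: the remote team 61/573 = 10.6%, Adjuster 2 117/528 = 22.2% → Adjuster 2
Overall: the remote team 174/901 = 19.3%, Adjuster 2 209/717 = 29.1% → Adjuster 2
Adjuster 2 wins overall and in every claim group — no reversal.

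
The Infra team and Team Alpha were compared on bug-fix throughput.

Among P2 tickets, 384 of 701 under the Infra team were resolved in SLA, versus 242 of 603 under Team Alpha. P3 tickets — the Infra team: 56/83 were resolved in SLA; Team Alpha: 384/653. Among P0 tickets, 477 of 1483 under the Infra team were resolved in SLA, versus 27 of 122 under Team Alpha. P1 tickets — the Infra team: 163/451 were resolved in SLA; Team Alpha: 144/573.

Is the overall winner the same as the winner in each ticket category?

No

P2: the Infra team 384/701 = 54.8%, Team Alpha 242/603 = 40.1% → the Infra team
P3: the Infra team 56/83 = 67.5%, Team Alpha 384/653 = 58.8% → the Infra team
P0: the Infra team 477/1483 = 32.2%, Team Alpha 27/122 = 22.1% → the Infra team
P1: the Infra team 163/451 = 36.1%, Team Alpha 144/573 = 25.1% → the Infra team
Overall: the Infra team 1080/2718 = 39.7%, Team Alpha 797/1951 = 40.9% → Team Alpha
The Infra team wins each ticket group but Team Alpha wins overall — the comparison reverses. The Infra team's tickets skew toward P0, which has a lower base rate.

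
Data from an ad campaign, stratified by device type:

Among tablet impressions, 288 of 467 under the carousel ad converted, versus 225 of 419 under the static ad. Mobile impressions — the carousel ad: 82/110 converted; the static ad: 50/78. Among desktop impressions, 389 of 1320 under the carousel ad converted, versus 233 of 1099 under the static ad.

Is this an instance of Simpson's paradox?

No

Tablet: the carousel ad 288/467 = 61.7%, the static ad 225/419 = 53.7% → the carousel ad
Mobile: the carousel ad 82/110 = 74.5%, the static ad 50/78 = 64.1% → the carousel ad
Desktop: the carousel ad 389/1320 = 29.5%, the static ad 233/1099 = 21.2% → the carousel ad
Overall: the carousel ad 759/1897 = 40.0%, the static ad 508/1596 = 31.8% → the carousel ad
The carousel ad wins overall and in every device group — no reversal.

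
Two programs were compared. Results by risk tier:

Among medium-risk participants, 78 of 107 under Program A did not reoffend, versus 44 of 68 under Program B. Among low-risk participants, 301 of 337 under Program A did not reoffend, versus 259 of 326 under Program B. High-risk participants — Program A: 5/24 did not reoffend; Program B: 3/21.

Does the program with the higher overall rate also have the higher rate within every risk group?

Yes

Medium-risk: Program A 78/107 = 72.9%, Program B 44/68 = 64.7% → Program A
Low-risk: Program A 301/337 = 89.3%, Program B 259/326 = 79.4% → Program A
High-risk: Program A 5/24 = 20.8%, Program B 3/21 = 14.3% → Program A
Overall: Program A 384/468 = 82.1%, Program B 306/415 = 73.7% → Program A
Program A wins overall and in every risk group — no reversal.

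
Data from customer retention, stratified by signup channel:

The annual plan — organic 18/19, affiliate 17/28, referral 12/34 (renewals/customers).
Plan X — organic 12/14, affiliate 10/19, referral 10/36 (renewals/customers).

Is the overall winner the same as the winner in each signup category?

Yes

Organic: the annual plan 18/19 = 94.7%, Plan X 12/14 = 85.7% → the annual plan
Affiliate: the annual plan 17/28 = 60.7%, Plan X 10/19 = 52.6% → the annual plan
Referral: the annual plan 12/34 = 35.3%, Plan X 10/36 = 27.8% → the annual plan
Overall: the annual plan 47/81 = 58.0%, Plan X 32/69 = 46.4% → the annual plan
The annual plan wins overall and in every signup group — no reversal.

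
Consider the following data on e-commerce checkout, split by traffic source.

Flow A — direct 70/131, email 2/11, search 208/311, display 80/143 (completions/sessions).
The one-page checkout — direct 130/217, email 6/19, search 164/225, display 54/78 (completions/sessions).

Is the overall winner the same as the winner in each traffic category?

Direct: Flow A 70/131 = 53.4%, the one-page checkout 130/217 = 59.9% → the one-page checkout
Email: Flow A 2/11 = 18.2%, the one-page checkout 6/19 = 31.6% → the one-page checkout
Search: Flow A 208/311 = 66.9%, the one-page checkout 164/225 = 72.9% → the one-page checkout
Display: Flow A 80/143 = 55.9%, the one-page checkout 54/78 = 69.2% → the one-page checkout
Overall: Flow A 360/596 = 60.4%, the one-page checkout 354/539 = 65.7% → the one-page checkout
The one-page checkout wins overall and in every traffic group — no reversal.

Yes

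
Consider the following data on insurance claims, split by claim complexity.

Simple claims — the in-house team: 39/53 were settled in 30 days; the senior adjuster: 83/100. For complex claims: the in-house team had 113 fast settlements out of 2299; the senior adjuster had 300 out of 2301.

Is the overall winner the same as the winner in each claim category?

Yes

Simple: the in-house team 39/53 = 73.6%, the senior adjuster 83/100 = 83.0% → the senior adjuster
Complex: the in-house team 113/2299 = 4.9%, the senior adjuster 300/2301 = 13.0% → the senior adjuster
Overall: the in-house team 152/2352 = 6.5%, the senior adjuster 383/2401 = 16.0% → the senior adjuster
The senior adjuster wins overall and in every claim group — no reversal.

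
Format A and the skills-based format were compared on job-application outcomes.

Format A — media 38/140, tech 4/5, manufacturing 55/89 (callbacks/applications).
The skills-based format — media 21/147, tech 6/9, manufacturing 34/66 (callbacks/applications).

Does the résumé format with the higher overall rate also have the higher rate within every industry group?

Media: Format A 38/140 = 27.1%, the skills-based format 21/147 = 14.3% → Format A
Tech: Format A 4/5 = 80.0%, the skills-based format 6/9 = 66.7% → Format A
Manufacturing: Format A 55/89 = 61.8%, the skills-based format 34/66 = 51.5% → Format A
Overall: Format A 97/234 = 41.5%, the skills-based format 61/222 = 27.5% → Format A
Format A wins overall and in every industry group — no reversal.

Yes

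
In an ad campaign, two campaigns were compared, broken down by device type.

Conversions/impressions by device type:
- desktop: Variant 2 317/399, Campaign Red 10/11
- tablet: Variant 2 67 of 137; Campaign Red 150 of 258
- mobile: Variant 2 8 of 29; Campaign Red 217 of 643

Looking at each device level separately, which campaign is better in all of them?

Desktop: Variant 2 317/399 = 79.4%, Campaign Red 10/11 = 90.9% → Campaign Red
Tablet: Variant 2 67/137 = 48.9%, Campaign Red 150/258 = 58.1% → Campaign Red
Mobile: Variant 2 8/29 = 27.6%, Campaign Red 217/643 = 33.7% → Campaign Red
Campaign Red has the higher rate in all 3 groups.

Campaign Red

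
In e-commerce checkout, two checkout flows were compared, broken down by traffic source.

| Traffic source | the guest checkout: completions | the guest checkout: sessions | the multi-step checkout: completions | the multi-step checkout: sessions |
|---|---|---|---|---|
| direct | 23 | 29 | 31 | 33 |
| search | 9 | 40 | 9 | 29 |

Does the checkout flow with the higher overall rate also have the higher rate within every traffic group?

Yes

Direct: the guest checkout 23/29 = 79.3%, the multi-step checkout 31/33 = 93.9% → the multi-step checkout
Search: the guest checkout 9/40 = 22.5%, the multi-step checkout 9/29 = 31.0% → the multi-step checkout
Overall: the guest checkout 32/69 = 46.4%, the multi-step checkout 40/62 = 64.5% → the multi-step checkout
The multi-step checkout wins overall and in every traffic group — no reversal.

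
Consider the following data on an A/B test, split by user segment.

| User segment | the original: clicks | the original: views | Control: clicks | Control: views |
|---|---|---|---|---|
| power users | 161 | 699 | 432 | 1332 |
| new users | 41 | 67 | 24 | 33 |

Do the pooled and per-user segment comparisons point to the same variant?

Yes

Power users: the original 161/699 = 23.0%, Control 432/1332 = 32.4% → Control
New users: the original 41/67 = 61.2%, Control 24/33 = 72.7% → Control
Overall: the original 202/766 = 26.4%, Control 456/1365 = 33.4% → Control
Control wins overall and in every user group — no reversal.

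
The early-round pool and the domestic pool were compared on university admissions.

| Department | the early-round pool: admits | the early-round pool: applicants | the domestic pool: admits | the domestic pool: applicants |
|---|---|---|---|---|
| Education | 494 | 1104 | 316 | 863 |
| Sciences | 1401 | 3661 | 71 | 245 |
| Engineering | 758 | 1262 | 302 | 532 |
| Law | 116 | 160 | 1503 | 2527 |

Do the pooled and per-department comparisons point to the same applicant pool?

Education: the early-round pool 494/1104 = 44.7%, the domestic pool 316/863 = 36.6% → the early-round pool
Sciences: the early-round pool 1401/3661 = 38.3%, the domestic pool 71/245 = 29.0% → the early-round pool
Engineering: the early-round pool 758/1262 = 60.1%, the domestic pool 302/532 = 56.8% → the early-round pool
Law: the early-round pool 116/160 = 72.5%, the domestic pool 1503/2527 = 59.5% → the early-round pool
Overall: the early-round pool 2769/6187 = 44.8%, the domestic pool 2192/4167 = 52.6% → the domestic pool
The early-round pool wins each department group but the domestic pool wins overall — the comparison reverses. The early-round pool's applicants skew toward Sciences, which has a lower base rate.

No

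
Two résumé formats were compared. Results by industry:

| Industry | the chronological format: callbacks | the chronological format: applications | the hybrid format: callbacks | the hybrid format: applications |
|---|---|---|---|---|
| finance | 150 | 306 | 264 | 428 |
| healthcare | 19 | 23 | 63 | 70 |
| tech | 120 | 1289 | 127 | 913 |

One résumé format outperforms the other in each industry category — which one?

Finance: the chronological format 150/306 = 49.0%, the hybrid format 264/428 = 61.7% → the hybrid format
Healthcare: the chronological format 19/23 = 82.6%, the hybrid format 63/70 = 90.0% → the hybrid format
Tech: the chronological format 120/1289 = 9.3%, the hybrid format 127/913 = 13.9% → the hybrid format
The hybrid format has the higher rate in all 3 groups.

the hybrid format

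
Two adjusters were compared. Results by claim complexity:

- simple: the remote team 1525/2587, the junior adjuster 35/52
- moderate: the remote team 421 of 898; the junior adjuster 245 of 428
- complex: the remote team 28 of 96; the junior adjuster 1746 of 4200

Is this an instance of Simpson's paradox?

Yes

Simple: the remote team 1525/2587 = 58.9%, the junior adjuster 35/52 = 67.3% → the junior adjuster
Moderate: the remote team 421/898 = 46.9%, the junior adjuster 245/428 = 57.2% → the junior adjuster
Complex: the remote team 28/96 = 29.2%, the junior adjuster 1746/4200 = 41.6% → the junior adjuster
Overall: the remote team 1974/3581 = 55.1%, the junior adjuster 2026/4680 = 43.3% → the remote team
The junior adjuster wins each claim group but the remote team wins overall — the comparison reverses. The junior adjuster's claims skew toward complex, which has a lower base rate.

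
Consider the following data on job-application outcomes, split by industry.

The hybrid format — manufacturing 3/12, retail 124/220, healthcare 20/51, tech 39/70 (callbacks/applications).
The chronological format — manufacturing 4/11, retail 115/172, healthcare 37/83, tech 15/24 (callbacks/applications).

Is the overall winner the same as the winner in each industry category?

Yes

Manufacturing: the hybrid format 3/12 = 25.0%, the chronological format 4/11 = 36.4% → the chronological format
Retail: the hybrid format 124/220 = 56.4%, the chronological format 115/172 = 66.9% → the chronological format
Healthcare: the hybrid format 20/51 = 39.2%, the chronological format 37/83 = 44.6% → the chronological format
Tech: the hybrid format 39/70 = 55.7%, the chronological format 15/24 = 62.5% → the chronological format
Overall: the hybrid format 186/353 = 52.7%, the chronological format 171/290 = 59.0% → the chronological format
The chronological format wins overall and in every industry group — no reversal.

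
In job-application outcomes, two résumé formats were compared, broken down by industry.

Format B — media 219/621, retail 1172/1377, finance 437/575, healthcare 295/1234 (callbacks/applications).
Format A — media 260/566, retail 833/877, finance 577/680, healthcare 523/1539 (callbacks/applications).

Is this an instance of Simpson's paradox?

No

Media: Format B 219/621 = 35.3%, Format A 260/566 = 45.9% → Format A
Retail: Format B 1172/1377 = 85.1%, Format A 833/877 = 95.0% → Format A
Finance: Format B 437/575 = 76.0%, Format A 577/680 = 84.9% → Format A
Healthcare: Format B 295/1234 = 23.9%, Format A 523/1539 = 34.0% → Format A
Overall: Format B 2123/3807 = 55.8%, Format A 2193/3662 = 59.9% → Format A
Format A wins overall and in every industry group — no reversal.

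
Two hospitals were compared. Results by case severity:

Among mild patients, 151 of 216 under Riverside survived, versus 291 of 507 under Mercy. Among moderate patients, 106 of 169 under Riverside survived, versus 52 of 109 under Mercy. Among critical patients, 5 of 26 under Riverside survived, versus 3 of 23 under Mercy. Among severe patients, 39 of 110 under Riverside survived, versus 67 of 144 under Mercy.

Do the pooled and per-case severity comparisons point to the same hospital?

No

Mild: Riverside 151/216 = 69.9%, Mercy 291/507 = 57.4% → Riverside
Moderate: Riverside 106/169 = 62.7%, Mercy 52/109 = 47.7% → Riverside
Critical: Riverside 5/26 = 19.2%, Mercy 3/23 = 13.0% → Riverside
Severe: Riverside 39/110 = 35.5%, Mercy 67/144 = 46.5% → Mercy
Overall: Riverside 301/521 = 57.8%, Mercy 413/783 = 52.7% → Riverside
Neither sweeps: Riverside wins 3 of 4 groups, Mercy wins 1. Riverside wins overall but not every group — no Simpson reversal.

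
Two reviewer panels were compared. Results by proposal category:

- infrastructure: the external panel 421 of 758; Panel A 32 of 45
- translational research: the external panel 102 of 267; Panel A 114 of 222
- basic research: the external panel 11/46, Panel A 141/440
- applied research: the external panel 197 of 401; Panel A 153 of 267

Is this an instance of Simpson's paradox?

Yes

Infrastructure: the external panel 421/758 = 55.5%, Panel A 32/45 = 71.1% → Panel A
Translational research: the external panel 102/267 = 38.2%, Panel A 114/222 = 51.4% → Panel A
Basic research: the external panel 11/46 = 23.9%, Panel A 141/440 = 32.0% → Panel A
Applied research: the external panel 197/401 = 49.1%, Panel A 153/267 = 57.3% → Panel A
Overall: the external panel 731/1472 = 49.7%, Panel A 440/974 = 45.2% → the external panel
Panel A wins each proposal group but the external panel wins overall — the comparison reverses. Panel A's proposals skew toward basic research, which has a lower base rate.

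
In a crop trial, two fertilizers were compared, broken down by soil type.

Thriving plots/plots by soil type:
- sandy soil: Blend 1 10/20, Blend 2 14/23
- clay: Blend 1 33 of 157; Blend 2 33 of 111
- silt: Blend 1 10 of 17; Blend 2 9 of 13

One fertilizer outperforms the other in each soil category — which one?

Blend 2

Sandy soil: Blend 1 10/20 = 50.0%, Blend 2 14/23 = 60.9% → Blend 2
Clay: Blend 1 33/157 = 21.0%, Blend 2 33/111 = 29.7% → Blend 2
Silt: Blend 1 10/17 = 58.8%, Blend 2 9/13 = 69.2% → Blend 2
Blend 2 has the higher rate in all 3 groups.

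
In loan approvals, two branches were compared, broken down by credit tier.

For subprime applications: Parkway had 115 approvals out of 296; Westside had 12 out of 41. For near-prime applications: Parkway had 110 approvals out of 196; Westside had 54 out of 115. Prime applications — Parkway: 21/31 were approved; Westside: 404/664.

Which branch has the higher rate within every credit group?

Parkway

Subprime: Parkway 115/296 = 38.9%, Westside 12/41 = 29.3% → Parkway
Near-prime: Parkway 110/196 = 56.1%, Westside 54/115 = 47.0% → Parkway
Prime: Parkway 21/31 = 67.7%, Westside 404/664 = 60.8% → Parkway
Parkway has the higher rate in all 3 groups.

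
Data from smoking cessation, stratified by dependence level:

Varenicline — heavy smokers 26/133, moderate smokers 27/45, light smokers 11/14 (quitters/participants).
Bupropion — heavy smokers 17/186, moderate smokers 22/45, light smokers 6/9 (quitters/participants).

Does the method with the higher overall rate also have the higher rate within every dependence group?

Heavy smokers: varenicline 26/133 = 19.5%, bupropion 17/186 = 9.1% → varenicline
Moderate smokers: varenicline 27/45 = 60.0%, bupropion 22/45 = 48.9% → varenicline
Light smokers: varenicline 11/14 = 78.6%, bupropion 6/9 = 66.7% → varenicline
Overall: varenicline 64/192 = 33.3%, bupropion 45/240 = 18.8% → varenicline
Varenicline wins overall and in every dependence group — no reversal.

Yes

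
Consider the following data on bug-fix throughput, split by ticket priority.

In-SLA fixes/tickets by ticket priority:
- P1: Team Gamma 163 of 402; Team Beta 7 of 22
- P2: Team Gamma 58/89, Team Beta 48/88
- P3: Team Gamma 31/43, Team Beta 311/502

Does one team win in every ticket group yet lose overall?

Yes

P1: Team Gamma 163/402 = 40.5%, Team Beta 7/22 = 31.8% → Team Gamma
P2: Team Gamma 58/89 = 65.2%, Team Beta 48/88 = 54.5% → Team Gamma
P3: Team Gamma 31/43 = 72.1%, Team Beta 311/502 = 62.0% → Team Gamma
Overall: Team Gamma 252/534 = 47.2%, Team Beta 366/612 = 59.8% → Team Beta
Team Gamma wins each ticket group but Team Beta wins overall — the comparison reverses. Team Gamma's tickets skew toward P1, which has a lower base rate.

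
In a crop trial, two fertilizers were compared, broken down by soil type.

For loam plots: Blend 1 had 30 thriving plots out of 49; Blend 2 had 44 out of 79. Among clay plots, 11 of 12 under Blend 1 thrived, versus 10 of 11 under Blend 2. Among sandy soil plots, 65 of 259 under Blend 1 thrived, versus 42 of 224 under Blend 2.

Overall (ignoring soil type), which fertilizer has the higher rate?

Blend 1

Loam: Blend 1 30/49 = 61.2%, Blend 2 44/79 = 55.7% → Blend 1
Clay: Blend 1 11/12 = 91.7%, Blend 2 10/11 = 90.9% → Blend 1
Sandy soil: Blend 1 65/259 = 25.1%, Blend 2 42/224 = 18.8% → Blend 1
Overall: Blend 1 106/320 = 33.1%, Blend 2 96/314 = 30.6% → Blend 1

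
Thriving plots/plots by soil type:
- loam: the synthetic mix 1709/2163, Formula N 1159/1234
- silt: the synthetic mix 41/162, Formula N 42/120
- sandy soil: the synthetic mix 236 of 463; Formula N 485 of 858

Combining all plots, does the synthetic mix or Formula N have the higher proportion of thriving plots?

Loam: the synthetic mix 1709/2163 = 79.0%, Formula N 1159/1234 = 93.9% → Formula N
Silt: the synthetic mix 41/162 = 25.3%, Formula N 42/120 = 35.0% → Formula N
Sandy soil: the synthetic mix 236/463 = 51.0%, Formula N 485/858 = 56.5% → Formula N
Overall: the synthetic mix 1986/2788 = 71.2%, Formula N 1686/2212 = 76.2% → Formula N

Formula N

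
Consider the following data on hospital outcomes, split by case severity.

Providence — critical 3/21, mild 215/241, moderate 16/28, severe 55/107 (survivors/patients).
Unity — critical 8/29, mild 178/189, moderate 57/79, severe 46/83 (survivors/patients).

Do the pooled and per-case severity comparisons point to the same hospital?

Critical: Providence 3/21 = 14.3%, Unity 8/29 = 27.6% → Unity
Mild: Providence 215/241 = 89.2%, Unity 178/189 = 94.2% → Unity
Moderate: Providence 16/28 = 57.1%, Unity 57/79 = 72.2% → Unity
Severe: Providence 55/107 = 51.4%, Unity 46/83 = 55.4% → Unity
Overall: Providence 289/397 = 72.8%, Unity 289/380 = 76.1% → Unity
Unity wins overall and in every case group — no reversal.

Yes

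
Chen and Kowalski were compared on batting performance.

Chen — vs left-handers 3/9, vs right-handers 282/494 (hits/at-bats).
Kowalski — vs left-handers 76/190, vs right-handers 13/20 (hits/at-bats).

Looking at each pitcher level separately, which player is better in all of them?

Vs left-handers: Chen 3/9 = 33.3%, Kowalski 76/190 = 40.0% → Kowalski
Vs right-handers: Chen 282/494 = 57.1%, Kowalski 13/20 = 65.0% → Kowalski
Kowalski has the higher rate in both groups.

Kowalski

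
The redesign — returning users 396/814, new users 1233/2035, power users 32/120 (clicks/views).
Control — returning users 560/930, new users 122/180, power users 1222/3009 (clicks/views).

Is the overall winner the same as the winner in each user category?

Returning users: the redesign 396/814 = 48.6%, Control 560/930 = 60.2% → Control
New users: the redesign 1233/2035 = 60.6%, Control 122/180 = 67.8% → Control
Power users: the redesign 32/120 = 26.7%, Control 1222/3009 = 40.6% → Control
Overall: the redesign 1661/2969 = 55.9%, Control 1904/4119 = 46.2% → the redesign
Control wins each user group but the redesign wins overall — the comparison reverses. Control's views skew toward power users, which has a lower base rate.

No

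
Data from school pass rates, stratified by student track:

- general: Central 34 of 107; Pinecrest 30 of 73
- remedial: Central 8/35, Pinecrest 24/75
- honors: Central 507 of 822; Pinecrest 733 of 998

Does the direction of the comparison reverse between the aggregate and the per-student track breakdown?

General: Central 34/107 = 31.8%, Pinecrest 30/73 = 41.1% → Pinecrest
Remedial: Central 8/35 = 22.9%, Pinecrest 24/75 = 32.0% → Pinecrest
Honors: Central 507/822 = 61.7%, Pinecrest 733/998 = 73.4% → Pinecrest
Overall: Central 549/964 = 57.0%, Pinecrest 787/1146 = 68.7% → Pinecrest
Pinecrest wins overall and in every student group — no reversal.

No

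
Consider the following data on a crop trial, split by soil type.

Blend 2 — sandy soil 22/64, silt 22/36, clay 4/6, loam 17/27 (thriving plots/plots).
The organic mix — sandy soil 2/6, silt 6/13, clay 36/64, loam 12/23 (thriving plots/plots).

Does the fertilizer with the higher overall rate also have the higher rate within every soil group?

Sandy soil: Blend 2 22/64 = 34.4%, the organic mix 2/6 = 33.3% → Blend 2
Silt: Blend 2 22/36 = 61.1%, the organic mix 6/13 = 46.2% → Blend 2
Clay: Blend 2 4/6 = 66.7%, the organic mix 36/64 = 56.2% → Blend 2
Loam: Blend 2 17/27 = 63.0%, the organic mix 12/23 = 52.2% → Blend 2
Overall: Blend 2 65/133 = 48.9%, the organic mix 56/106 = 52.8% → the organic mix
Blend 2 wins each soil group but the organic mix wins overall — the comparison reverses. Blend 2's plots skew toward sandy soil, which has a lower base rate.

No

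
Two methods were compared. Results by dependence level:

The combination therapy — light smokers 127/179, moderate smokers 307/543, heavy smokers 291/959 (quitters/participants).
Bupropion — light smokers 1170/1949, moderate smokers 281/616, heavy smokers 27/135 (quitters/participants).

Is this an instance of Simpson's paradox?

Yes

Light smokers: the combination therapy 127/179 = 70.9%, bupropion 1170/1949 = 60.0% → the combination therapy
Moderate smokers: the combination therapy 307/543 = 56.5%, bupropion 281/616 = 45.6% → the combination therapy
Heavy smokers: the combination therapy 291/959 = 30.3%, bupropion 27/135 = 20.0% → the combination therapy
Overall: the combination therapy 725/1681 = 43.1%, bupropion 1478/2700 = 54.7% → bupropion
The combination therapy wins each dependence group but bupropion wins overall — the comparison reverses. The combination therapy's participants skew toward heavy smokers, which has a lower base rate.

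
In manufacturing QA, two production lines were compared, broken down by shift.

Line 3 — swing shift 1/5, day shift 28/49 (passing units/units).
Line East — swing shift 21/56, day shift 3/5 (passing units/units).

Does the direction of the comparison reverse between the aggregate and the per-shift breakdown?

Swing shift: Line 3 1/5 = 20.0%, Line East 21/56 = 37.5% → Line East
Day shift: Line 3 28/49 = 57.1%, Line East 3/5 = 60.0% → Line East
Overall: Line 3 29/54 = 53.7%, Line East 24/61 = 39.3% → Line 3
Line East wins each shift group but Line 3 wins overall — the comparison reverses. Line East's units skew toward swing shift, which has a lower base rate.

Yes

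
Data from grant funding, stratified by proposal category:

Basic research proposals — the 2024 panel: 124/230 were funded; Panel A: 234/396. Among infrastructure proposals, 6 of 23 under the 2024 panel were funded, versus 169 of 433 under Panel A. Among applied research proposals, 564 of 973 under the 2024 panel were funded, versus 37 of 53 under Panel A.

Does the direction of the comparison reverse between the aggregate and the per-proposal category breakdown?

Yes

Basic research: the 2024 panel 124/230 = 53.9%, Panel A 234/396 = 59.1% → Panel A
Infrastructure: the 2024 panel 6/23 = 26.1%, Panel A 169/433 = 39.0% → Panel A
Applied research: the 2024 panel 564/973 = 58.0%, Panel A 37/53 = 69.8% → Panel A
Overall: the 2024 panel 694/1226 = 56.6%, Panel A 440/882 = 49.9% → the 2024 panel
Panel A wins each proposal group but the 2024 panel wins overall — the comparison reverses. Panel A's proposals skew toward infrastructure, which has a lower base rate.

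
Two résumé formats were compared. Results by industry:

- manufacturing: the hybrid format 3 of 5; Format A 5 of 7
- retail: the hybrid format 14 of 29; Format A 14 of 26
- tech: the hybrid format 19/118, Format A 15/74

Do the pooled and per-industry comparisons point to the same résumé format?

Yes

Manufacturing: the hybrid format 3/5 = 60.0%, Format A 5/7 = 71.4% → Format A
Retail: the hybrid format 14/29 = 48.3%, Format A 14/26 = 53.8% → Format A
Tech: the hybrid format 19/118 = 16.1%, Format A 15/74 = 20.3% → Format A
Overall: the hybrid format 36/152 = 23.7%, Format A 34/107 = 31.8% → Format A
Format A wins overall and in every industry group — no reversal.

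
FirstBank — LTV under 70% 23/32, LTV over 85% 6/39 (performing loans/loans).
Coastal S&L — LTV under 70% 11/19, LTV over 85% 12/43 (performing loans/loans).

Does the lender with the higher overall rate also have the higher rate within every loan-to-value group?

LTV under 70%: FirstBank 23/32 = 71.9%, Coastal S&L 11/19 = 57.9% → FirstBank
LTV over 85%: FirstBank 6/39 = 15.4%, Coastal S&L 12/43 = 27.9% → Coastal S&L
Overall: FirstBank 29/71 = 40.8%, Coastal S&L 23/62 = 37.1% → FirstBank
Neither sweeps: FirstBank wins 1 of 2 groups, Coastal S&L wins 1. FirstBank wins overall but not every group — no Simpson reversal.

No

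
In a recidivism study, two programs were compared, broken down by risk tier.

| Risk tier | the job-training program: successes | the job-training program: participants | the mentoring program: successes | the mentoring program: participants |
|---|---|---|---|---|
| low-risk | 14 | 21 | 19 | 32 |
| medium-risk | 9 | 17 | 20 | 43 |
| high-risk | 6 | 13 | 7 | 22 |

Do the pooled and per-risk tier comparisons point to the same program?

Low-risk: the job-training program 14/21 = 66.7%, the mentoring program 19/32 = 59.4% → the job-training program
Medium-risk: the job-training program 9/17 = 52.9%, the mentoring program 20/43 = 46.5% → the job-training program
High-risk: the job-training program 6/13 = 46.2%, the mentoring program 7/22 = 31.8% → the job-training program
Overall: the job-training program 29/51 = 56.9%, the mentoring program 46/97 = 47.4% → the job-training program
The job-training program wins overall and in every risk group — no reversal.

Yes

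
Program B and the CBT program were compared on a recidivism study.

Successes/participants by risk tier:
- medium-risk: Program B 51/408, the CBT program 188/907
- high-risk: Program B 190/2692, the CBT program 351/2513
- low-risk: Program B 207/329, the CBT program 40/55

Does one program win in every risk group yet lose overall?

No

Medium-risk: Program B 51/408 = 12.5%, the CBT program 188/907 = 20.7% → the CBT program
High-risk: Program B 190/2692 = 7.1%, the CBT program 351/2513 = 14.0% → the CBT program
Low-risk: Program B 207/329 = 62.9%, the CBT program 40/55 = 72.7% → the CBT program
Overall: Program B 448/3429 = 13.1%, the CBT program 579/3475 = 16.7% → the CBT program
The CBT program wins overall and in every risk group — no reversal.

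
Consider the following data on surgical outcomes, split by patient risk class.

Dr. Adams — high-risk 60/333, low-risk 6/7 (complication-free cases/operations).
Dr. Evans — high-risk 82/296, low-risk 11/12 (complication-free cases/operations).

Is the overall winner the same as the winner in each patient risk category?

High-risk: Dr. Adams 60/333 = 18.0%, Dr. Evans 82/296 = 27.7% → Dr. Evans
Low-risk: Dr. Adams 6/7 = 85.7%, Dr. Evans 11/12 = 91.7% → Dr. Evans
Overall: Dr. Adams 66/340 = 19.4%, Dr. Evans 93/308 = 30.2% → Dr. Evans
Dr. Evans wins overall and in every patient risk group — no reversal.

Yes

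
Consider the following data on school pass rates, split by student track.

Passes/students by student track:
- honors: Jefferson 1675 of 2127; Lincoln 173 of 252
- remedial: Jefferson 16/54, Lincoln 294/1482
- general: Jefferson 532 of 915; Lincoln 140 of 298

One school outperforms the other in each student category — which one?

Jefferson

Honors: Jefferson 1675/2127 = 78.7%, Lincoln 173/252 = 68.7% → Jefferson
Remedial: Jefferson 16/54 = 29.6%, Lincoln 294/1482 = 19.8% → Jefferson
General: Jefferson 532/915 = 58.1%, Lincoln 140/298 = 47.0% → Jefferson
Jefferson has the higher rate in all 3 groups.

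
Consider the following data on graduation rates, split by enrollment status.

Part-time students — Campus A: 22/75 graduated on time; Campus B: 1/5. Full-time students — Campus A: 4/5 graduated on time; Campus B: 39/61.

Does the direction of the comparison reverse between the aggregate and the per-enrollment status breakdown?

Part-time: Campus A 22/75 = 29.3%, Campus B 1/5 = 20.0% → Campus A
Full-time: Campus A 4/5 = 80.0%, Campus B 39/61 = 63.9% → Campus A
Overall: Campus A 26/80 = 32.5%, Campus B 40/66 = 60.6% → Campus B
Campus A wins each enrollment group but Campus B wins overall — the comparison reverses. Campus A's students skew toward part-time, which has a lower base rate.

Yes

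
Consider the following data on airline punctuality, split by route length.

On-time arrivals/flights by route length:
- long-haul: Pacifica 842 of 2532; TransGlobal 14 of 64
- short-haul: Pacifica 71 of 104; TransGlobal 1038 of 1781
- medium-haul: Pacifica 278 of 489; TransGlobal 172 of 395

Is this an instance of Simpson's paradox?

Long-haul: Pacifica 842/2532 = 33.3%, TransGlobal 14/64 = 21.9% → Pacifica
Short-haul: Pacifica 71/104 = 68.3%, TransGlobal 1038/1781 = 58.3% → Pacifica
Medium-haul: Pacifica 278/489 = 56.9%, TransGlobal 172/395 = 43.5% → Pacifica
Overall: Pacifica 1191/3125 = 38.1%, TransGlobal 1224/2240 = 54.6% → TransGlobal
Pacifica wins each route group but TransGlobal wins overall — the comparison reverses. Pacifica's flights skew toward long-haul, which has a lower base rate.

Yes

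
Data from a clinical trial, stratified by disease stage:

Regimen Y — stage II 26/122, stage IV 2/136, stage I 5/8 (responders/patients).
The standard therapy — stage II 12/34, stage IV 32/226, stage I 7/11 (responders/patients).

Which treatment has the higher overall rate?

Stage II: Regimen Y 26/122 = 21.3%, the standard therapy 12/34 = 35.3% → the standard therapy
Stage IV: Regimen Y 2/136 = 1.5%, the standard therapy 32/226 = 14.2% → the standard therapy
Stage I: Regimen Y 5/8 = 62.5%, the standard therapy 7/11 = 63.6% → the standard therapy
Overall: Regimen Y 33/266 = 12.4%, the standard therapy 51/271 = 18.8% → the standard therapy

the standard therapy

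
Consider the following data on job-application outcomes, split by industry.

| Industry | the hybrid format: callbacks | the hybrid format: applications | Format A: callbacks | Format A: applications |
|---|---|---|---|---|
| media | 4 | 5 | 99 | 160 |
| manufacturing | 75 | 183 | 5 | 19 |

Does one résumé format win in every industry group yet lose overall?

Media: the hybrid format 4/5 = 80.0%, Format A 99/160 = 61.9% → the hybrid format
Manufacturing: the hybrid format 75/183 = 41.0%, Format A 5/19 = 26.3% → the hybrid format
Overall: the hybrid format 79/188 = 42.0%, Format A 104/179 = 58.1% → Format A
The hybrid format wins each industry group but Format A wins overall — the comparison reverses. The hybrid format's applications skew toward manufacturing, which has a lower base rate.

Yes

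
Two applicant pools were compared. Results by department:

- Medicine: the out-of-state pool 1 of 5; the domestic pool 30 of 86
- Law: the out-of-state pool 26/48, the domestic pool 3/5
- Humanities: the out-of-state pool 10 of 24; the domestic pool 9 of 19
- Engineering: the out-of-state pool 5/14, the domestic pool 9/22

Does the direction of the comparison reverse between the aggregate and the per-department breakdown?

Yes

Medicine: the out-of-state pool 1/5 = 20.0%, the domestic pool 30/86 = 34.9% → the domestic pool
Law: the out-of-state pool 26/48 = 54.2%, the domestic pool 3/5 = 60.0% → the domestic pool
Humanities: the out-of-state pool 10/24 = 41.7%, the domestic pool 9/19 = 47.4% → the domestic pool
Engineering: the out-of-state pool 5/14 = 35.7%, the domestic pool 9/22 = 40.9% → the domestic pool
Overall: the out-of-state pool 42/91 = 46.2%, the domestic pool 51/132 = 38.6% → the out-of-state pool
The domestic pool wins each department group but the out-of-state pool wins overall — the comparison reverses. The domestic pool's applicants skew toward Medicine, which has a lower base rate.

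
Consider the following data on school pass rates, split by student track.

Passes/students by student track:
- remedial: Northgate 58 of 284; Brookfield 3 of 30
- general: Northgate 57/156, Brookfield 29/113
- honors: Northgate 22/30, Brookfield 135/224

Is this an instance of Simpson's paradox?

Remedial: Northgate 58/284 = 20.4%, Brookfield 3/30 = 10.0% → Northgate
General: Northgate 57/156 = 36.5%, Brookfield 29/113 = 25.7% → Northgate
Honors: Northgate 22/30 = 73.3%, Brookfield 135/224 = 60.3% → Northgate
Overall: Northgate 137/470 = 29.1%, Brookfield 167/367 = 45.5% → Brookfield
Northgate wins each student group but Brookfield wins overall — the comparison reverses. Northgate's students skew toward remedial, which has a lower base rate.

Yes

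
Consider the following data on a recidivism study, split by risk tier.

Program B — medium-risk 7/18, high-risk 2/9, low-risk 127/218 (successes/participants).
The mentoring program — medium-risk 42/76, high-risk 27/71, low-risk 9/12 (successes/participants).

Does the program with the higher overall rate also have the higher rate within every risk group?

Medium-risk: Program B 7/18 = 38.9%, the mentoring program 42/76 = 55.3% → the mentoring program
High-risk: Program B 2/9 = 22.2%, the mentoring program 27/71 = 38.0% → the mentoring program
Low-risk: Program B 127/218 = 58.3%, the mentoring program 9/12 = 75.0% → the mentoring program
Overall: Program B 136/245 = 55.5%, the mentoring program 78/159 = 49.1% → Program B
The mentoring program wins each risk group but Program B wins overall — the comparison reverses. The mentoring program's participants skew toward high-risk, which has a lower base rate.

No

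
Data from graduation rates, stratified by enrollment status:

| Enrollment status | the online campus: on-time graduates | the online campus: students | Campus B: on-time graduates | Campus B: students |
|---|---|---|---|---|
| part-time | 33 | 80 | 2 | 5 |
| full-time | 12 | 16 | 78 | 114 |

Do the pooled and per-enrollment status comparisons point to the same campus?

Part-time: the online campus 33/80 = 41.2%, Campus B 2/5 = 40.0% → the online campus
Full-time: the online campus 12/16 = 75.0%, Campus B 78/114 = 68.4% → the online campus
Overall: the online campus 45/96 = 46.9%, Campus B 80/119 = 67.2% → Campus B
The online campus wins each enrollment group but Campus B wins overall — the comparison reverses. The online campus's students skew toward part-time, which has a lower base rate.

No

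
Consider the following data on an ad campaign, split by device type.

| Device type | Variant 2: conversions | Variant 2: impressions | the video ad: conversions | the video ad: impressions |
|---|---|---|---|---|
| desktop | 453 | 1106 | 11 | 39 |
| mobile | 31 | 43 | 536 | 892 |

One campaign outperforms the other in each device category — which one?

Variant 2

Desktop: Variant 2 453/1106 = 41.0%, the video ad 11/39 = 28.2% → Variant 2
Mobile: Variant 2 31/43 = 72.1%, the video ad 536/892 = 60.1% → Variant 2
Variant 2 has the higher rate in both groups.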